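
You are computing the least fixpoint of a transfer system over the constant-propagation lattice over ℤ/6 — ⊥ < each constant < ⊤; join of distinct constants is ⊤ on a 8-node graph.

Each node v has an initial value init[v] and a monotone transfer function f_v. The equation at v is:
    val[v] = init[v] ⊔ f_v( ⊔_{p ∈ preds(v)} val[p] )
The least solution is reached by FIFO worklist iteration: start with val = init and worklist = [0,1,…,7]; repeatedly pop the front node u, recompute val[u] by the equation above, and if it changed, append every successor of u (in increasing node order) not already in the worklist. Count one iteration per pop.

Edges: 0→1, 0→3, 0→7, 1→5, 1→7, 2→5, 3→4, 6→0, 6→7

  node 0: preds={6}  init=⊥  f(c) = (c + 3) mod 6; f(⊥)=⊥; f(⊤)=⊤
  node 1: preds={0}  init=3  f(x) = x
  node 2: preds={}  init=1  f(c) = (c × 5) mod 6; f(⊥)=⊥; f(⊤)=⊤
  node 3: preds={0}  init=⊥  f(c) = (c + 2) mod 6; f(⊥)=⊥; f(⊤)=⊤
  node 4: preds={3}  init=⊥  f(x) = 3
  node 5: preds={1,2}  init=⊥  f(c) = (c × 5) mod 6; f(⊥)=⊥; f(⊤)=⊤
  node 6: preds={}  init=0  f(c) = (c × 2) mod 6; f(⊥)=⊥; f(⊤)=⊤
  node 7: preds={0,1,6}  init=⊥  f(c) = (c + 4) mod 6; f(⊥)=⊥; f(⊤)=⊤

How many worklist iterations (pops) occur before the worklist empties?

Iteration log — 8 steps:
  step 1. node 0  ⊔preds=0  new=3  old=⊥  +wl: 
  step 2. node 1  ⊔preds=3  new=3  stable
  step 3. node 2  ⊔preds=⊥  new=1  stable
  step 4. node 3  ⊔preds=3  new=5  old=⊥  +wl: 
  step 5. node 4  ⊔preds=5  new=3  old=⊥  +wl: 
  step 6. node 5  ⊔preds=⊤  new=⊤  old=⊥  +wl: 
  step 7. node 6  ⊔preds=⊥  new=0  stable
  step 8. node 7  ⊔preds=⊤  new=⊤  old=⊥  +wl: 

Least fixpoint reached:
  node 0: 3
  node 1: 3
  node 2: 1
  node 3: 5
  node 4: 3
  node 5: ⊤
  node 6: 0
  node 7: ⊤

8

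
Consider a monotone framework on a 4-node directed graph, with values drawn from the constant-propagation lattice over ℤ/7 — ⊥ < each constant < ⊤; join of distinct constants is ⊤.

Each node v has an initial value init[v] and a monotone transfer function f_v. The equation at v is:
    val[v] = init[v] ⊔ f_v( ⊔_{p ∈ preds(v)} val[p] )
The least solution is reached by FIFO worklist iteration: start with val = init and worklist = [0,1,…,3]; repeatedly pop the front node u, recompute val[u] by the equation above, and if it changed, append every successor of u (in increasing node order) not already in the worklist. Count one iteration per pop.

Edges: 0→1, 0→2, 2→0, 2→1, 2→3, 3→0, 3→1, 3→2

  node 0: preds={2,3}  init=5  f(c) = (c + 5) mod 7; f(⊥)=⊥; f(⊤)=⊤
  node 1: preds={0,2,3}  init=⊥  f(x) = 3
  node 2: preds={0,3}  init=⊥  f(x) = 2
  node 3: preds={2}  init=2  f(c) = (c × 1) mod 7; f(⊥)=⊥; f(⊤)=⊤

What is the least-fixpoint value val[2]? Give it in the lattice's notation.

2

Iteration log — 6 steps:
  step 1. node 0  ⊔preds=2  new=⊤  old=5  +wl: 
  step 2. node 1  ⊔preds=⊤  new=3  old=⊥  +wl: 
  step 3. node 2  ⊔preds=⊤  new=2  old=⊥  +wl: 0,1
  step 4. node 3  ⊔preds=2  new=2  stable
  step 5. node 0  ⊔preds=2  new=⊤  stable
  step 6. node 1  ⊔preds=⊤  new=3  stable

Least fixpoint reached:
  node 0: ⊤
  node 1: 3
  node 2: 2
  node 3: 2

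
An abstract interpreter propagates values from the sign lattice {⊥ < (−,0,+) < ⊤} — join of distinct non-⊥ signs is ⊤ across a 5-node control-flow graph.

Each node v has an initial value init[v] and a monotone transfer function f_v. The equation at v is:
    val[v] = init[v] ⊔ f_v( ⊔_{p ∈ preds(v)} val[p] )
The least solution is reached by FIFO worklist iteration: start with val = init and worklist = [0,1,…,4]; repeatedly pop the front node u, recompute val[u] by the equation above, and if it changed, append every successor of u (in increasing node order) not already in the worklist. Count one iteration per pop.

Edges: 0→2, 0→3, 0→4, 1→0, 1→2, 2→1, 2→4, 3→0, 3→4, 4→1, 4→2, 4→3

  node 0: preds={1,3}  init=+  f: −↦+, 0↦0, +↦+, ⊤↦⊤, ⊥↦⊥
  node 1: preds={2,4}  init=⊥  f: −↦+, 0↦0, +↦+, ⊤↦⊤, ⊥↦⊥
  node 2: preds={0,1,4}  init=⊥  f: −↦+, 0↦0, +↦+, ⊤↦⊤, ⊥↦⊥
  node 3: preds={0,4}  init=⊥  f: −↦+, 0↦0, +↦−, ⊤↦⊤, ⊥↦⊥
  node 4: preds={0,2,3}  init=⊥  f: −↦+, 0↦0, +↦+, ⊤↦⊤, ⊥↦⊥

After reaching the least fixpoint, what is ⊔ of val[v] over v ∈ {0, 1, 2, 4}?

Iteration log — 12 steps:
  step 1. node 0  ⊔preds=⊥  new=+  stable
  step 2. node 1  ⊔preds=⊥  new=⊥  stable
  step 3. node 2  ⊔preds=+  new=+  old=⊥  +wl: 1
  step 4. node 3  ⊔preds=+  new=−  old=⊥  +wl: 0
  step 5. node 4  ⊔preds=⊤  new=⊤  old=⊥  +wl: 2,3
  step 6. node 1  ⊔preds=⊤  new=⊤  old=⊥  +wl: 
  step 7. node 0  ⊔preds=⊤  new=⊤  old=+  +wl: 4
  step 8. node 2  ⊔preds=⊤  new=⊤  old=+  +wl: 1
  step 9. node 3  ⊔preds=⊤  new=⊤  old=−  +wl: 0
  step 10. node 4  ⊔preds=⊤  new=⊤  stable
  step 11. node 1  ⊔preds=⊤  new=⊤  stable
  step 12. node 0  ⊔preds=⊤  new=⊤  stable

Least fixpoint reached:
  node 0: ⊤
  node 1: ⊤
  node 2: ⊤
  node 3: ⊤
  node 4: ⊤

⊤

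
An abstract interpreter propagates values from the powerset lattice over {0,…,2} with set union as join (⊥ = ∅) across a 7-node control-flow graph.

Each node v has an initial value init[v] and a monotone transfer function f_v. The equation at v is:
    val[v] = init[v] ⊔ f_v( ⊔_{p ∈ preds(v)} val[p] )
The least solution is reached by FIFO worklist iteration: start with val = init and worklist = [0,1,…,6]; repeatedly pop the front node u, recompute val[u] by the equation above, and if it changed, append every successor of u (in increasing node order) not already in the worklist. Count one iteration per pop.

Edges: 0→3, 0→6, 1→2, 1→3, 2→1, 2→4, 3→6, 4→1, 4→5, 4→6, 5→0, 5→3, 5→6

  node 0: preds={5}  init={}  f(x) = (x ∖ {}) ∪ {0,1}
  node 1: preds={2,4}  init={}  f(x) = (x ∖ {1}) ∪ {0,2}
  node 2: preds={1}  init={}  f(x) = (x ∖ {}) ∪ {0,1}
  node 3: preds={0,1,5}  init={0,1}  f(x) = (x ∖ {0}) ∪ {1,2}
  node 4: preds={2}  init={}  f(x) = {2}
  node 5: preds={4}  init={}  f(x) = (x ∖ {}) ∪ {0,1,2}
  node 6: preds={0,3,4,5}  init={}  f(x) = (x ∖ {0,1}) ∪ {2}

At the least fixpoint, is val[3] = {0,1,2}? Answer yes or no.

Iteration log — 11 steps:
  step 1. node 0  ⊔preds={}  new={0,1}  old={}  +wl: 
  step 2. node 1  ⊔preds={}  new={0,2}  old={}  +wl: 
  step 3. node 2  ⊔preds={0,2}  new={0,1,2}  old={}  +wl: 1
  step 4. node 3  ⊔preds={0,1,2}  new={0,1,2}  old={0,1}  +wl: 
  step 5. node 4  ⊔preds={0,1,2}  new={2}  old={}  +wl: 
  step 6. node 5  ⊔preds={2}  new={0,1,2}  old={}  +wl: 0,3
  step 7. node 6  ⊔preds={0,1,2}  new={2}  old={}  +wl: 
  step 8. node 1  ⊔preds={0,1,2}  new={0,2}  stable
  step 9. node 0  ⊔preds={0,1,2}  new={0,1,2}  old={0,1}  +wl: 6
  step 10. node 3  ⊔preds={0,1,2}  new={0,1,2}  stable
  step 11. node 6  ⊔preds={0,1,2}  new={2}  stable

Least fixpoint reached:
  node 0: {0,1,2}
  node 1: {0,2}
  node 2: {0,1,2}
  node 3: {0,1,2}
  node 4: {2}
  node 5: {0,1,2}
  node 6: {2}

yes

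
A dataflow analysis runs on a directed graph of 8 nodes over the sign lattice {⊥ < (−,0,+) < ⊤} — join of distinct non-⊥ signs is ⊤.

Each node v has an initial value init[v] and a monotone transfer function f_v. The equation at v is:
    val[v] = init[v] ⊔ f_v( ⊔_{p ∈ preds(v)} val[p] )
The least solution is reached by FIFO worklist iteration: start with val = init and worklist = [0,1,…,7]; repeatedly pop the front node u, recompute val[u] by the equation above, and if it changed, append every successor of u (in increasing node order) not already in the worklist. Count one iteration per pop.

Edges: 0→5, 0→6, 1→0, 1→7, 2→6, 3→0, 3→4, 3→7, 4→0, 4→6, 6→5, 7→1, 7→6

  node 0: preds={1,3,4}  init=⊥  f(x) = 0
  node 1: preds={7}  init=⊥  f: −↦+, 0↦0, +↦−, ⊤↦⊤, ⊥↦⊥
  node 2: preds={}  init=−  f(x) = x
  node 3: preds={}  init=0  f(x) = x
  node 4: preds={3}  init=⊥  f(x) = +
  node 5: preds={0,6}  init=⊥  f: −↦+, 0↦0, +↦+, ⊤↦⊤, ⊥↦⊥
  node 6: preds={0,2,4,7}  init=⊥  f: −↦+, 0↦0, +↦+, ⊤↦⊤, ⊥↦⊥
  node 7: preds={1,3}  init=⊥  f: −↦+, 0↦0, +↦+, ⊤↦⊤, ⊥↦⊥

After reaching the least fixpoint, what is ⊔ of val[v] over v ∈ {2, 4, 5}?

Worklist (14 pops):
  #1 pop 0: in=0 → 0 (was ⊥); enqueue []
  #2 pop 1: in=⊥ → ⊥ (no change)
  #3 pop 2: in=⊥ → − (no change)
  #4 pop 3: in=⊥ → 0 (no change)
  #5 pop 4: in=0 → + (was ⊥); enqueue [0]
  #6 pop 5: in=0 → 0 (was ⊥); enqueue []
  #7 pop 6: in=⊤ → ⊤ (was ⊥); enqueue [5]
  #8 pop 7: in=0 → 0 (was ⊥); enqueue [1,6]
  #9 pop 0: in=⊤ → 0 (no change)
  #10 pop 5: in=⊤ → ⊤ (was 0); enqueue []
  #11 pop 1: in=0 → 0 (was ⊥); enqueue [0,7]
  #12 pop 6: in=⊤ → ⊤ (no change)
  #13 pop 0: in=⊤ → 0 (no change)
  #14 pop 7: in=0 → 0 (no change)

Fixpoint:
  val[0] = 0
  val[1] = 0
  val[2] = −
  val[3] = 0
  val[4] = +
  val[5] = ⊤
  val[6] = ⊤
  val[7] = 0

⊤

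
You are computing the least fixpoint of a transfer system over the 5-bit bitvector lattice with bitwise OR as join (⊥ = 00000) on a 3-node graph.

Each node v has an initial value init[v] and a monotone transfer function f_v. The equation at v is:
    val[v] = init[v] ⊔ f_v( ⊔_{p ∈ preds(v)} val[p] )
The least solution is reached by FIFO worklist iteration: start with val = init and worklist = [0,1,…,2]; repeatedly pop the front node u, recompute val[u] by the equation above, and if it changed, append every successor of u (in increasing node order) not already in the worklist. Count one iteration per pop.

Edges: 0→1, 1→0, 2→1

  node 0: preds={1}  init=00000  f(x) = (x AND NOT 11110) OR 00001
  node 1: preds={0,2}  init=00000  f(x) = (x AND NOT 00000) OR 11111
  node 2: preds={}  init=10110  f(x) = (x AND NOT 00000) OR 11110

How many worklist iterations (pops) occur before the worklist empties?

Worklist (5 pops):
  #1 pop 0: in=00000 → 00001 (was 00000); enqueue []
  #2 pop 1: in=10111 → 11111 (was 00000); enqueue [0]
  #3 pop 2: in=00000 → 11110 (was 10110); enqueue [1]
  #4 pop 0: in=11111 → 00001 (no change)
  #5 pop 1: in=11111 → 11111 (no change)

Fixpoint:
  val[0] = 00001
  val[1] = 11111
  val[2] = 11110

5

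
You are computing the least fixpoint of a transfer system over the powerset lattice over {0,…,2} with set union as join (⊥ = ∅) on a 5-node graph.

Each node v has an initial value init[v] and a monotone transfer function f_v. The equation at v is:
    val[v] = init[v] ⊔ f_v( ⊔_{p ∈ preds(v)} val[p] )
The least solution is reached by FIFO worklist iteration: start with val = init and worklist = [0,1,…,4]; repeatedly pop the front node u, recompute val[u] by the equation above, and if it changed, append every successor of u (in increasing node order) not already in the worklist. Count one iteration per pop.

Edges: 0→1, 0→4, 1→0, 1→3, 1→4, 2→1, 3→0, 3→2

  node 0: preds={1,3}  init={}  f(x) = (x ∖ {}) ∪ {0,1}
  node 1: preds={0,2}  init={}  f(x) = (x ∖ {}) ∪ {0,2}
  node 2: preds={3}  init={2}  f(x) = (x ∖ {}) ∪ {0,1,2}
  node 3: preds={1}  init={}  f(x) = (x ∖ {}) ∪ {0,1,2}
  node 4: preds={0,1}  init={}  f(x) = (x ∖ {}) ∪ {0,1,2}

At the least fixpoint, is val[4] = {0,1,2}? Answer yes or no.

yes

Iteration log — 9 steps:
  step 1. node 0  ⊔preds={}  new={0,1}  old={}  +wl: 
  step 2. node 1  ⊔preds={0,1,2}  new={0,1,2}  old={}  +wl: 0
  step 3. node 2  ⊔preds={}  new={0,1,2}  old={2}  +wl: 1
  step 4. node 3  ⊔preds={0,1,2}  new={0,1,2}  old={}  +wl: 2
  step 5. node 4  ⊔preds={0,1,2}  new={0,1,2}  old={}  +wl: 
  step 6. node 0  ⊔preds={0,1,2}  new={0,1,2}  old={0,1}  +wl: 4
  step 7. node 1  ⊔preds={0,1,2}  new={0,1,2}  stable
  step 8. node 2  ⊔preds={0,1,2}  new={0,1,2}  stable
  step 9. node 4  ⊔preds={0,1,2}  new={0,1,2}  stable

Least fixpoint reached:
  node 0: {0,1,2}
  node 1: {0,1,2}
  node 2: {0,1,2}
  node 3: {0,1,2}
  node 4: {0,1,2}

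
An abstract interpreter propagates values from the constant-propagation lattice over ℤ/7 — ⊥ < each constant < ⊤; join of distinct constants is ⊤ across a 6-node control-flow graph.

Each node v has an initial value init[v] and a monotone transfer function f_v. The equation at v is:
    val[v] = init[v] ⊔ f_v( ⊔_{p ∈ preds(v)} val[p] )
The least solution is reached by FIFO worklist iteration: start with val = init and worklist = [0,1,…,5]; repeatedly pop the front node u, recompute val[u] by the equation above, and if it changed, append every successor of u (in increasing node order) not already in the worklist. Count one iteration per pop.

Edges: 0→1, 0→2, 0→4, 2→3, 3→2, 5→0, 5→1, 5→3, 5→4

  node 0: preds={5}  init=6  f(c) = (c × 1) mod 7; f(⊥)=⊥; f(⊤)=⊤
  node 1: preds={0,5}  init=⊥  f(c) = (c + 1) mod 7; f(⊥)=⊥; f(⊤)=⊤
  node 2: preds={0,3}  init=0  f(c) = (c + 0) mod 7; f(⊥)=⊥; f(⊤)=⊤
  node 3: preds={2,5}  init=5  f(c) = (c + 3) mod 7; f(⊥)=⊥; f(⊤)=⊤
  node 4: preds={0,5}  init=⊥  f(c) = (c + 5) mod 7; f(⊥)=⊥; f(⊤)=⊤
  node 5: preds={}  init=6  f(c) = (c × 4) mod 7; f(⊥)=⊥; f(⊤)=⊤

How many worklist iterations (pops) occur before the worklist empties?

Trace (7 dequeues):
  [1] u=0 | in 6 | out 6 | ==
  [2] u=1 | in 6 | out 0 | prev ⊥ | push {}
  [3] u=2 | in ⊤ | out ⊤ | prev 0 | push {}
  [4] u=3 | in ⊤ | out ⊤ | prev 5 | push {2}
  [5] u=4 | in 6 | out 4 | prev ⊥ | push {}
  [6] u=5 | in ⊥ | out 6 | ==
  [7] u=2 | in ⊤ | out ⊤ | ==

Converged values:
  [0] 6
  [1] 0
  [2] ⊤
  [3] ⊤
  [4] 4
  [5] 6

7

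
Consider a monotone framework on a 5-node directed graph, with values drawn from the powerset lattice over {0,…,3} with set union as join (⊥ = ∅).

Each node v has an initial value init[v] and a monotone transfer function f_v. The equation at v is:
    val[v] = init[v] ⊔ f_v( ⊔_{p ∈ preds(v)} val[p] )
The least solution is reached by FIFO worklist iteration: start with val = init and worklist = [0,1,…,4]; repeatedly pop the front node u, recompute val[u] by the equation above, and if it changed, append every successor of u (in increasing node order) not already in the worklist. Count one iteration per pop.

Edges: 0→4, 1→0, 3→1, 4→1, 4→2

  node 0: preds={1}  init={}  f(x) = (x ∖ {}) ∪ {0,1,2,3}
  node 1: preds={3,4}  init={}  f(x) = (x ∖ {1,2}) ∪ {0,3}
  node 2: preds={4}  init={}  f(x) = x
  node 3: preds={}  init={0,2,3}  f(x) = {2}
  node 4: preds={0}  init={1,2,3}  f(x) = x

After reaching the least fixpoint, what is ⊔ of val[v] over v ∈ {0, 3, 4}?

Trace (8 dequeues):
  [1] u=0 | in {} | out {0,1,2,3} | prev {} | push {}
  [2] u=1 | in {0,1,2,3} | out {0,3} | prev {} | push {0}
  [3] u=2 | in {1,2,3} | out {1,2,3} | prev {} | push {}
  [4] u=3 | in {} | out {0,2,3} | ==
  [5] u=4 | in {0,1,2,3} | out {0,1,2,3} | prev {1,2,3} | push {1,2}
  [6] u=0 | in {0,3} | out {0,1,2,3} | ==
  [7] u=1 | in {0,1,2,3} | out {0,3} | ==
  [8] u=2 | in {0,1,2,3} | out {0,1,2,3} | prev {1,2,3} | push {}

Converged values:
  [0] {0,1,2,3}
  [1] {0,3}
  [2] {0,1,2,3}
  [3] {0,2,3}
  [4] {0,1,2,3}

{0,1,2,3}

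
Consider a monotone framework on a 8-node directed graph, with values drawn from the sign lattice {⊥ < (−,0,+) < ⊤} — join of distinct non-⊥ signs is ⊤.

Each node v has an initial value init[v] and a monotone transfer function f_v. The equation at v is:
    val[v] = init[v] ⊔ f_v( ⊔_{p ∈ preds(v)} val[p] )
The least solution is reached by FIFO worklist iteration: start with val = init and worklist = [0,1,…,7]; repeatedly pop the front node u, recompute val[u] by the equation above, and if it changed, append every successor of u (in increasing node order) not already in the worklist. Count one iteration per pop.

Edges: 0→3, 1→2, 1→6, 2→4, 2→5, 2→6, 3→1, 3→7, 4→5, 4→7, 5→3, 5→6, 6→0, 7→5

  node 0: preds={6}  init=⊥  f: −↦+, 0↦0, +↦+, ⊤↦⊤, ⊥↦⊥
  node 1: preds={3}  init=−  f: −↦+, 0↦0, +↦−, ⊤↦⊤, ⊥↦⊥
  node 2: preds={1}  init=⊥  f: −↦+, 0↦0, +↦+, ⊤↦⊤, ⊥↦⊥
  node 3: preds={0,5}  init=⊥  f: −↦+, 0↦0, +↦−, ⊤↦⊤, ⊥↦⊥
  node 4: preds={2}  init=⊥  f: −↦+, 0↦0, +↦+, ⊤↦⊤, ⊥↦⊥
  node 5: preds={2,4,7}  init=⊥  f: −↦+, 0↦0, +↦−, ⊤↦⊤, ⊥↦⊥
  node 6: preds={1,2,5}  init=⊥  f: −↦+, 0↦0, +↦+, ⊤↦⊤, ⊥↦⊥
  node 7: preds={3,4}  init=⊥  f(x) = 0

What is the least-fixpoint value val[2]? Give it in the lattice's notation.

⊤

Trace (22 dequeues):
  [1] u=0 | in ⊥ | out ⊥ | ==
  [2] u=1 | in ⊥ | out − | ==
  [3] u=2 | in − | out + | prev ⊥ | push {}
  [4] u=3 | in ⊥ | out ⊥ | ==
  [5] u=4 | in + | out + | prev ⊥ | push {}
  [6] u=5 | in + | out − | prev ⊥ | push {3}
  [7] u=6 | in ⊤ | out ⊤ | prev ⊥ | push {0}
  [8] u=7 | in + | out 0 | prev ⊥ | push {5}
  [9] u=3 | in − | out + | prev ⊥ | push {1,7}
  [10] u=0 | in ⊤ | out ⊤ | prev ⊥ | push {3}
  [11] u=5 | in ⊤ | out ⊤ | prev − | push {6}
  [12] u=1 | in + | out − | ==
  [13] u=7 | in + | out 0 | ==
  [14] u=3 | in ⊤ | out ⊤ | prev + | push {1,7}
  [15] u=6 | in ⊤ | out ⊤ | ==
  [16] u=1 | in ⊤ | out ⊤ | prev − | push {2,6}
  [17] u=7 | in ⊤ | out 0 | ==
  [18] u=2 | in ⊤ | out ⊤ | prev + | push {4,5}
  [19] u=6 | in ⊤ | out ⊤ | ==
  [20] u=4 | in ⊤ | out ⊤ | prev + | push {7}
  [21] u=5 | in ⊤ | out ⊤ | ==
  [22] u=7 | in ⊤ | out 0 | ==

Converged values:
  [0] ⊤
  [1] ⊤
  [2] ⊤
  [3] ⊤
  [4] ⊤
  [5] ⊤
  [6] ⊤
  [7] 0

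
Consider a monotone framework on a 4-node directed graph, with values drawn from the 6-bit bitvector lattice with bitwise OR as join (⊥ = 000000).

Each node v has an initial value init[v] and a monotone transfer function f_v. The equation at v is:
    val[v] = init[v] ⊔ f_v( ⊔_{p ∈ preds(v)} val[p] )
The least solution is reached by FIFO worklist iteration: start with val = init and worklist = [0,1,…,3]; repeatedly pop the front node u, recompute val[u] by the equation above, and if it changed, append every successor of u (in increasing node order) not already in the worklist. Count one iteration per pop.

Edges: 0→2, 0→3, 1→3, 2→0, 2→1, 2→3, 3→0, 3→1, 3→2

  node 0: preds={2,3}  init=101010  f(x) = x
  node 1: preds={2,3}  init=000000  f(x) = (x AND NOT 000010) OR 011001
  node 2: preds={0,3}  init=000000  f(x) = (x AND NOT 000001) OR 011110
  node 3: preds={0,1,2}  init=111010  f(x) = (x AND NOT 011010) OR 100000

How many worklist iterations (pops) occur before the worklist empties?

Iteration log — 8 steps:
  step 1. node 0  ⊔preds=111010  new=111010  old=101010  +wl: 
  step 2. node 1  ⊔preds=111010  new=111001  old=000000  +wl: 
  step 3. node 2  ⊔preds=111010  new=111110  old=000000  +wl: 0,1
  step 4. node 3  ⊔preds=111111  new=111111  old=111010  +wl: 2
  step 5. node 0  ⊔preds=111111  new=111111  old=111010  +wl: 3
  step 6. node 1  ⊔preds=111111  new=111101  old=111001  +wl: 
  step 7. node 2  ⊔preds=111111  new=111110  stable
  step 8. node 3  ⊔preds=111111  new=111111  stable

Least fixpoint reached:
  node 0: 111111
  node 1: 111101
  node 2: 111110
  node 3: 111111

8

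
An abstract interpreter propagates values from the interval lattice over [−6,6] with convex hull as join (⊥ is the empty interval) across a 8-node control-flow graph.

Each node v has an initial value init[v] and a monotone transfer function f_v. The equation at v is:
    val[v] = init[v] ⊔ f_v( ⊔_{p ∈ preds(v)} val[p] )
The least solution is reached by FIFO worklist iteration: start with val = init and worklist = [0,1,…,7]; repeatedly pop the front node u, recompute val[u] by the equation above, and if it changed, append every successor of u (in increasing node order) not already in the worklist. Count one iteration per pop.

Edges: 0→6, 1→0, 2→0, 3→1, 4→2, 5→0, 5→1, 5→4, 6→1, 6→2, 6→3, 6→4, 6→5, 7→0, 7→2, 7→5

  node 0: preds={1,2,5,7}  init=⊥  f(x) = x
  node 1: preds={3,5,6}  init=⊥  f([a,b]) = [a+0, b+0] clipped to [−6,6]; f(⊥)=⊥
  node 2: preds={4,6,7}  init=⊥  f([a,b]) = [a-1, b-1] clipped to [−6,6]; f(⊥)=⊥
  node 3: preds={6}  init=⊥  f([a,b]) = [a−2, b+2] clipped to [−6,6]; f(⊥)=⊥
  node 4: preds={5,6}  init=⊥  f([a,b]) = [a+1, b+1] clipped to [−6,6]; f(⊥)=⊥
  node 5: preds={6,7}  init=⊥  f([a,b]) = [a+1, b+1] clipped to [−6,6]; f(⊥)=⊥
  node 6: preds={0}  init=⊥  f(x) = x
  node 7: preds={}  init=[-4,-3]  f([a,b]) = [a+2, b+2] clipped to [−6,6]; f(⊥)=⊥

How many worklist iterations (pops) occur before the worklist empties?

91

Worklist (91 pops):
  #1 pop 0: in=[-4,-3] → [-4,-3] (was ⊥); enqueue []
  #2 pop 1: in=⊥ → ⊥ (no change)
  #3 pop 2: in=[-4,-3] → [-5,-4] (was ⊥); enqueue [0]
  #4 pop 3: in=⊥ → ⊥ (no change)
  #5 pop 4: in=⊥ → ⊥ (no change)
  #6 pop 5: in=[-4,-3] → [-3,-2] (was ⊥); enqueue [1,4]
  #7 pop 6: in=[-4,-3] → [-4,-3] (was ⊥); enqueue [2,3,5]
  #8 pop 7: in=⊥ → [-4,-3] (no change)
  #9 pop 0: in=[-5,-2] → [-5,-2] (was [-4,-3]); enqueue [6]
  #10 pop 1: in=[-4,-2] → [-4,-2] (was ⊥); enqueue [0]
  #11 pop 4: in=[-4,-2] → [-3,-1] (was ⊥); enqueue []
  #12 pop 2: in=[-4,-1] → [-5,-2] (was [-5,-4]); enqueue []
  #13 pop 3: in=[-4,-3] → [-6,-1] (was ⊥); enqueue [1]
  #14 pop 5: in=[-4,-3] → [-3,-2] (no change)
  #15 pop 6: in=[-5,-2] → [-5,-2] (was [-4,-3]); enqueue [2,3,4,5]
  #16 pop 0: in=[-5,-2] → [-5,-2] (no change)
  #17 pop 1: in=[-6,-1] → [-6,-1] (was [-4,-2]); enqueue [0]
  #18 pop 2: in=[-5,-1] → [-6,-2] (was [-5,-2]); enqueue []
  #19 pop 3: in=[-5,-2] → [-6,0] (was [-6,-1]); enqueue [1]
  #20 pop 4: in=[-5,-2] → [-4,-1] (was [-3,-1]); enqueue [2]
  #21 pop 5: in=[-5,-2] → [-4,-1] (was [-3,-2]); enqueue [4]
  #22 pop 0: in=[-6,-1] → [-6,-1] (was [-5,-2]); enqueue [6]
  #23 pop 1: in=[-6,0] → [-6,0] (was [-6,-1]); enqueue [0]
  #24 pop 2: in=[-5,-1] → [-6,-2] (no change)
  #25 pop 4: in=[-5,-1] → [-4,0] (was [-4,-1]); enqueue [2]
  #26 pop 6: in=[-6,-1] → [-6,-1] (was [-5,-2]); enqueue [1,3,4,5]
  #27 pop 0: in=[-6,0] → [-6,0] (was [-6,-1]); enqueue [6]
  #28 pop 2: in=[-6,0] → [-6,-1] (was [-6,-2]); enqueue [0]
  #29 pop 1: in=[-6,0] → [-6,0] (no change)
  #30 pop 3: in=[-6,-1] → [-6,1] (was [-6,0]); enqueue [1]
  #31 pop 4: in=[-6,-1] → [-5,0] (was [-4,0]); enqueue [2]
  #32 pop 5: in=[-6,-1] → [-5,0] (was [-4,-1]); enqueue [4]
  #33 pop 6: in=[-6,0] → [-6,0] (was [-6,-1]); enqueue [3,5]
  #34 pop 0: in=[-6,0] → [-6,0] (no change)
  #35 pop 1: in=[-6,1] → [-6,1] (was [-6,0]); enqueue [0]
  #36 pop 2: in=[-6,0] → [-6,-1] (no change)
  #37 pop 4: in=[-6,0] → [-5,1] (was [-5,0]); enqueue [2]
  #38 pop 3: in=[-6,0] → [-6,2] (was [-6,1]); enqueue [1]
  #39 pop 5: in=[-6,0] → [-5,1] (was [-5,0]); enqueue [4]
  #40 pop 0: in=[-6,1] → [-6,1] (was [-6,0]); enqueue [6]
  #41 pop 2: in=[-6,1] → [-6,0] (was [-6,-1]); enqueue [0]
  #42 pop 1: in=[-6,2] → [-6,2] (was [-6,1]); enqueue []
  #43 pop 4: in=[-6,1] → [-5,2] (was [-5,1]); enqueue [2]
  #44 pop 6: in=[-6,1] → [-6,1] (was [-6,0]); enqueue [1,3,4,5]
  #45 pop 0: in=[-6,2] → [-6,2] (was [-6,1]); enqueue [6]
  #46 pop 2: in=[-6,2] → [-6,1] (was [-6,0]); enqueue [0]
  #47 pop 1: in=[-6,2] → [-6,2] (no change)
  #48 pop 3: in=[-6,1] → [-6,3] (was [-6,2]); enqueue [1]
  #49 pop 4: in=[-6,1] → [-5,2] (no change)
  #50 pop 5: in=[-6,1] → [-5,2] (was [-5,1]); enqueue [4]
  #51 pop 6: in=[-6,2] → [-6,2] (was [-6,1]); enqueue [2,3,5]
  #52 pop 0: in=[-6,2] → [-6,2] (no change)
  #53 pop 1: in=[-6,3] → [-6,3] (was [-6,2]); enqueue [0]
  #54 pop 4: in=[-6,2] → [-5,3] (was [-5,2]); enqueue []
  #55 pop 2: in=[-6,3] → [-6,2] (was [-6,1]); enqueue []
  #56 pop 3: in=[-6,2] → [-6,4] (was [-6,3]); enqueue [1]
  #57 pop 5: in=[-6,2] → [-5,3] (was [-5,2]); enqueue [4]
  #58 pop 0: in=[-6,3] → [-6,3] (was [-6,2]); enqueue [6]
  #59 pop 1: in=[-6,4] → [-6,4] (was [-6,3]); enqueue [0]
  #60 pop 4: in=[-6,3] → [-5,4] (was [-5,3]); enqueue [2]
  #61 pop 6: in=[-6,3] → [-6,3] (was [-6,2]); enqueue [1,3,4,5]
  #62 pop 0: in=[-6,4] → [-6,4] (was [-6,3]); enqueue [6]
  #63 pop 2: in=[-6,4] → [-6,3] (was [-6,2]); enqueue [0]
  #64 pop 1: in=[-6,4] → [-6,4] (no change)
  #65 pop 3: in=[-6,3] → [-6,5] (was [-6,4]); enqueue [1]
  #66 pop 4: in=[-6,3] → [-5,4] (no change)
  #67 pop 5: in=[-6,3] → [-5,4] (was [-5,3]); enqueue [4]
  #68 pop 6: in=[-6,4] → [-6,4] (was [-6,3]); enqueue [2,3,5]
  #69 pop 0: in=[-6,4] → [-6,4] (no change)
  #70 pop 1: in=[-6,5] → [-6,5] (was [-6,4]); enqueue [0]
  #71 pop 4: in=[-6,4] → [-5,5] (was [-5,4]); enqueue []
  #72 pop 2: in=[-6,5] → [-6,4] (was [-6,3]); enqueue []
  #73 pop 3: in=[-6,4] → [-6,6] (was [-6,5]); enqueue [1]
  #74 pop 5: in=[-6,4] → [-5,5] (was [-5,4]); enqueue [4]
  #75 pop 0: in=[-6,5] → [-6,5] (was [-6,4]); enqueue [6]
  #76 pop 1: in=[-6,6] → [-6,6] (was [-6,5]); enqueue [0]
  #77 pop 4: in=[-6,5] → [-5,6] (was [-5,5]); enqueue [2]
  #78 pop 6: in=[-6,5] → [-6,5] (was [-6,4]); enqueue [1,3,4,5]
  #79 pop 0: in=[-6,6] → [-6,6] (was [-6,5]); enqueue [6]
  #80 pop 2: in=[-6,6] → [-6,5] (was [-6,4]); enqueue [0]
  #81 pop 1: in=[-6,6] → [-6,6] (no change)
  #82 pop 3: in=[-6,5] → [-6,6] (no change)
  #83 pop 4: in=[-6,5] → [-5,6] (no change)
  #84 pop 5: in=[-6,5] → [-5,6] (was [-5,5]); enqueue [1,4]
  #85 pop 6: in=[-6,6] → [-6,6] (was [-6,5]); enqueue [2,3,5]
  #86 pop 0: in=[-6,6] → [-6,6] (no change)
  #87 pop 1: in=[-6,6] → [-6,6] (no change)
  #88 pop 4: in=[-6,6] → [-5,6] (no change)
  #89 pop 2: in=[-6,6] → [-6,5] (no change)
  #90 pop 3: in=[-6,6] → [-6,6] (no change)
  #91 pop 5: in=[-6,6] → [-5,6] (no change)

Fixpoint:
  val[0] = [-6,6]
  val[1] = [-6,6]
  val[2] = [-6,5]
  val[3] = [-6,6]
  val[4] = [-5,6]
  val[5] = [-5,6]
  val[6] = [-6,6]
  val[7] = [-4,-3]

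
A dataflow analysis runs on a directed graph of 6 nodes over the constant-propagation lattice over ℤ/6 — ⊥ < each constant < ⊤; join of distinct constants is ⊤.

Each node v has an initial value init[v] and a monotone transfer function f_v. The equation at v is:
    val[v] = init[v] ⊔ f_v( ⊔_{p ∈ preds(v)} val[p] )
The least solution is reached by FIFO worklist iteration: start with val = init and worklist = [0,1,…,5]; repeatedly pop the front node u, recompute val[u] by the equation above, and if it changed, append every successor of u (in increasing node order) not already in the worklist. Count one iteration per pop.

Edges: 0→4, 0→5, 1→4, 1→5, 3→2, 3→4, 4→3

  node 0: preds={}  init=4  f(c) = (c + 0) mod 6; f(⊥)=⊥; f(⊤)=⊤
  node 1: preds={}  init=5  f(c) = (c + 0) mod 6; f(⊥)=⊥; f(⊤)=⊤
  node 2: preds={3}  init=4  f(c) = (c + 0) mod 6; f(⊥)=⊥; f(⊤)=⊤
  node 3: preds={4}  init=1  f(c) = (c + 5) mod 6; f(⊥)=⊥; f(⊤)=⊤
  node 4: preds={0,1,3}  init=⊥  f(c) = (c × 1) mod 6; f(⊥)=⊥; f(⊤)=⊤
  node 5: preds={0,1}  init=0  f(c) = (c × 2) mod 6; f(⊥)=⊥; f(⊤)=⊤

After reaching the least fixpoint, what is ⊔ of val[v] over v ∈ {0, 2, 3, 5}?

⊤

Worklist (9 pops):
  #1 pop 0: in=⊥ → 4 (no change)
  #2 pop 1: in=⊥ → 5 (no change)
  #3 pop 2: in=1 → ⊤ (was 4); enqueue []
  #4 pop 3: in=⊥ → 1 (no change)
  #5 pop 4: in=⊤ → ⊤ (was ⊥); enqueue [3]
  #6 pop 5: in=⊤ → ⊤ (was 0); enqueue []
  #7 pop 3: in=⊤ → ⊤ (was 1); enqueue [2,4]
  #8 pop 2: in=⊤ → ⊤ (no change)
  #9 pop 4: in=⊤ → ⊤ (no change)

Fixpoint:
  val[0] = 4
  val[1] = 5
  val[2] = ⊤
  val[3] = ⊤
  val[4] = ⊤
  val[5] = ⊤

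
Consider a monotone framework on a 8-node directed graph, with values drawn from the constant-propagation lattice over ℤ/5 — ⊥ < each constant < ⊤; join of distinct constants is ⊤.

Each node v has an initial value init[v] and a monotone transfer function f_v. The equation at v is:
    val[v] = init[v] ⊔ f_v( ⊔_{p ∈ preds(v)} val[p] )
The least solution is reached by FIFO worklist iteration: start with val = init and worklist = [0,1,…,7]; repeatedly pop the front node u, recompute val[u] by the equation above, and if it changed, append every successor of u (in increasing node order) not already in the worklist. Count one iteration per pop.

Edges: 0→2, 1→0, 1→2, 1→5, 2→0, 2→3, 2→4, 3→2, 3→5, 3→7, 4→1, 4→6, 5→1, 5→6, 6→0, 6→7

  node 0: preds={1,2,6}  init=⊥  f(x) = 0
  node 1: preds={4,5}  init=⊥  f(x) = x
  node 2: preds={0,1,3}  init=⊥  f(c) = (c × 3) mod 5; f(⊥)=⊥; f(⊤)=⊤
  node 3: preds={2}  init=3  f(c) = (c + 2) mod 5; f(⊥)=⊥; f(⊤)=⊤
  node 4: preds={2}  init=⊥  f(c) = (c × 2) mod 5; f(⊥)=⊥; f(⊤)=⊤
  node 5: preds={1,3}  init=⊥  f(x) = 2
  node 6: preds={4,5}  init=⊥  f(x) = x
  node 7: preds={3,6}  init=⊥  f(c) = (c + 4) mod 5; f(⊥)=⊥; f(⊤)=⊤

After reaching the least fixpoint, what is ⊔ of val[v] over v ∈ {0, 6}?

⊤

Worklist (14 pops):
  #1 pop 0: in=⊥ → 0 (was ⊥); enqueue []
  #2 pop 1: in=⊥ → ⊥ (no change)
  #3 pop 2: in=⊤ → ⊤ (was ⊥); enqueue [0]
  #4 pop 3: in=⊤ → ⊤ (was 3); enqueue [2]
  #5 pop 4: in=⊤ → ⊤ (was ⊥); enqueue [1]
  #6 pop 5: in=⊤ → 2 (was ⊥); enqueue []
  #7 pop 6: in=⊤ → ⊤ (was ⊥); enqueue []
  #8 pop 7: in=⊤ → ⊤ (was ⊥); enqueue []
  #9 pop 0: in=⊤ → 0 (no change)
  #10 pop 2: in=⊤ → ⊤ (no change)
  #11 pop 1: in=⊤ → ⊤ (was ⊥); enqueue [0,2,5]
  #12 pop 0: in=⊤ → 0 (no change)
  #13 pop 2: in=⊤ → ⊤ (no change)
  #14 pop 5: in=⊤ → 2 (no change)

Fixpoint:
  val[0] = 0
  val[1] = ⊤
  val[2] = ⊤
  val[3] = ⊤
  val[4] = ⊤
  val[5] = 2
  val[6] = ⊤
  val[7] = ⊤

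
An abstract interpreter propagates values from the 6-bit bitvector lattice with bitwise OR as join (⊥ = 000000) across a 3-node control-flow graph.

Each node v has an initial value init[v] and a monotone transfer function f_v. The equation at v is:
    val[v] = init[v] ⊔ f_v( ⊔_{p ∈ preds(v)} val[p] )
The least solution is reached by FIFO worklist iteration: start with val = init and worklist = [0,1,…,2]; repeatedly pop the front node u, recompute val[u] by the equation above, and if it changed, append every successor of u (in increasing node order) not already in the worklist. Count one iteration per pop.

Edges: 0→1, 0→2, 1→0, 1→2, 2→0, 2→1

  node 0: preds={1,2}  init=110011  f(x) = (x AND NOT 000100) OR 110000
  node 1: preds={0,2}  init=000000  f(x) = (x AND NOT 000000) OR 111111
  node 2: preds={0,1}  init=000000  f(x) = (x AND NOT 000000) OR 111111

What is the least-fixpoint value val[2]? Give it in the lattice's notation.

111111

Worklist (6 pops):
  #1 pop 0: in=000000 → 110011 (no change)
  #2 pop 1: in=110011 → 111111 (was 000000); enqueue [0]
  #3 pop 2: in=111111 → 111111 (was 000000); enqueue [1]
  #4 pop 0: in=111111 → 111011 (was 110011); enqueue [2]
  #5 pop 1: in=111111 → 111111 (no change)
  #6 pop 2: in=111111 → 111111 (no change)

Fixpoint:
  val[0] = 111011
  val[1] = 111111
  val[2] = 111111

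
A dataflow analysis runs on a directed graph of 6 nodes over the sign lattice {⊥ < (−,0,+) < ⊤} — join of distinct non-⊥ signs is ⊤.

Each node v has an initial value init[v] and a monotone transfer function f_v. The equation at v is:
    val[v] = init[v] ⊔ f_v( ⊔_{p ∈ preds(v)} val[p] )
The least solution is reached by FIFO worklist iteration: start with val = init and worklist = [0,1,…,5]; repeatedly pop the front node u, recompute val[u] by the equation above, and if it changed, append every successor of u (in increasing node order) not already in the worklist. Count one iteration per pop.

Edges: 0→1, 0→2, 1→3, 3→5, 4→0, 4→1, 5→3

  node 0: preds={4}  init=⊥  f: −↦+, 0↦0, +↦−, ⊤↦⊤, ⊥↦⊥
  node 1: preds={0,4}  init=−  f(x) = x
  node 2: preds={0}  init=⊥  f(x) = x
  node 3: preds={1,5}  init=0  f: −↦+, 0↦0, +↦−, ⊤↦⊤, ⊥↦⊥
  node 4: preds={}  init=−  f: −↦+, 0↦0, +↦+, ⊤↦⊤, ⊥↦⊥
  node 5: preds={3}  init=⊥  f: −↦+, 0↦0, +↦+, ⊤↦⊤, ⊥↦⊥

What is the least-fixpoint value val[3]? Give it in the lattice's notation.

Worklist (7 pops):
  #1 pop 0: in=− → + (was ⊥); enqueue []
  #2 pop 1: in=⊤ → ⊤ (was −); enqueue []
  #3 pop 2: in=+ → + (was ⊥); enqueue []
  #4 pop 3: in=⊤ → ⊤ (was 0); enqueue []
  #5 pop 4: in=⊥ → − (no change)
  #6 pop 5: in=⊤ → ⊤ (was ⊥); enqueue [3]
  #7 pop 3: in=⊤ → ⊤ (no change)

Fixpoint:
  val[0] = +
  val[1] = ⊤
  val[2] = +
  val[3] = ⊤
  val[4] = −
  val[5] = ⊤

⊤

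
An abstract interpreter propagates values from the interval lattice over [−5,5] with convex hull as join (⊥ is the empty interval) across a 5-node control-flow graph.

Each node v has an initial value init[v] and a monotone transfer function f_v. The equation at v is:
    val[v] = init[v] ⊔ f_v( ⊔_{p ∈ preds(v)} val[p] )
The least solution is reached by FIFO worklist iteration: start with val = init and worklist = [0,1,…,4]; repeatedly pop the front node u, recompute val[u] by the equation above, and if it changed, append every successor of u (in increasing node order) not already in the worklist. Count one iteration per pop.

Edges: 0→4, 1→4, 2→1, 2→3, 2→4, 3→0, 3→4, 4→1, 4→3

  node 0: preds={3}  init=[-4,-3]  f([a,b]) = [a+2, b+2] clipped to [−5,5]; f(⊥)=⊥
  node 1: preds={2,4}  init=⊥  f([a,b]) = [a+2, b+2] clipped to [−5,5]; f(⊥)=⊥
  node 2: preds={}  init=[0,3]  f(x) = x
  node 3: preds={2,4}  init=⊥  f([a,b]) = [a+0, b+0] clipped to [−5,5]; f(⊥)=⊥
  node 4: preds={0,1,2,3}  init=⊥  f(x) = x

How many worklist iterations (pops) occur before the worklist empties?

10

Iteration log — 10 steps:
  step 1. node 0  ⊔preds=⊥  new=[-4,-3]  stable
  step 2. node 1  ⊔preds=[0,3]  new=[2,5]  old=⊥  +wl: 
  step 3. node 2  ⊔preds=⊥  new=[0,3]  stable
  step 4. node 3  ⊔preds=[0,3]  new=[0,3]  old=⊥  +wl: 0
  step 5. node 4  ⊔preds=[-4,5]  new=[-4,5]  old=⊥  +wl: 1,3
  step 6. node 0  ⊔preds=[0,3]  new=[-4,5]  old=[-4,-3]  +wl: 4
  step 7. node 1  ⊔preds=[-4,5]  new=[-2,5]  old=[2,5]  +wl: 
  step 8. node 3  ⊔preds=[-4,5]  new=[-4,5]  old=[0,3]  +wl: 0
  step 9. node 4  ⊔preds=[-4,5]  new=[-4,5]  stable
  step 10. node 0  ⊔preds=[-4,5]  new=[-4,5]  stable

Least fixpoint reached:
  node 0: [-4,5]
  node 1: [-2,5]
  node 2: [0,3]
  node 3: [-4,5]
  node 4: [-4,5]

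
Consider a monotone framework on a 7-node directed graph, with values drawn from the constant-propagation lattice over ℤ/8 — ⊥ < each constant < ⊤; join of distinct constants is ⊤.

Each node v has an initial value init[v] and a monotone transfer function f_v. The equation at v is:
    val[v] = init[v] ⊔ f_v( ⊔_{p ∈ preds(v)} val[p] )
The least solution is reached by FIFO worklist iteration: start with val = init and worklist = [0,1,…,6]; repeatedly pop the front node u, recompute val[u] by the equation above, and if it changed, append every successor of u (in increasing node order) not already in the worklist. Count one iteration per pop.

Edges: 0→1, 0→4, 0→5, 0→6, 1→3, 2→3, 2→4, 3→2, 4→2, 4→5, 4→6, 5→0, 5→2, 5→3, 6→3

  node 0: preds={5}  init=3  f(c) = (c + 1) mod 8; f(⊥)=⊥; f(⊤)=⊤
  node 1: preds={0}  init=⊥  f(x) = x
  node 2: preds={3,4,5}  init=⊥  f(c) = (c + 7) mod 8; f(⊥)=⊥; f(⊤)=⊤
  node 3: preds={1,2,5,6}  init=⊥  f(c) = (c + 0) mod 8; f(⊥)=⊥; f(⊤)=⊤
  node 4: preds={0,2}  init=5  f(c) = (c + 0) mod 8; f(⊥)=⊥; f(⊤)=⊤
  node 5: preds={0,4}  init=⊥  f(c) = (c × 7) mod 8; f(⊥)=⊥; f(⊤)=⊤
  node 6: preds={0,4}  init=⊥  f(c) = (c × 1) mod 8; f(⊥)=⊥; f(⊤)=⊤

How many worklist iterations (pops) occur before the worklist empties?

Trace (15 dequeues):
  [1] u=0 | in ⊥ | out 3 | ==
  [2] u=1 | in 3 | out 3 | prev ⊥ | push {}
  [3] u=2 | in 5 | out 4 | prev ⊥ | push {}
  [4] u=3 | in ⊤ | out ⊤ | prev ⊥ | push {2}
  [5] u=4 | in ⊤ | out ⊤ | prev 5 | push {}
  [6] u=5 | in ⊤ | out ⊤ | prev ⊥ | push {0,3}
  [7] u=6 | in ⊤ | out ⊤ | prev ⊥ | push {}
  [8] u=2 | in ⊤ | out ⊤ | prev 4 | push {4}
  [9] u=0 | in ⊤ | out ⊤ | prev 3 | push {1,5,6}
  [10] u=3 | in ⊤ | out ⊤ | ==
  [11] u=4 | in ⊤ | out ⊤ | ==
  [12] u=1 | in ⊤ | out ⊤ | prev 3 | push {3}
  [13] u=5 | in ⊤ | out ⊤ | ==
  [14] u=6 | in ⊤ | out ⊤ | ==
  [15] u=3 | in ⊤ | out ⊤ | ==

Converged values:
  [0] ⊤
  [1] ⊤
  [2] ⊤
  [3] ⊤
  [4] ⊤
  [5] ⊤
  [6] ⊤

15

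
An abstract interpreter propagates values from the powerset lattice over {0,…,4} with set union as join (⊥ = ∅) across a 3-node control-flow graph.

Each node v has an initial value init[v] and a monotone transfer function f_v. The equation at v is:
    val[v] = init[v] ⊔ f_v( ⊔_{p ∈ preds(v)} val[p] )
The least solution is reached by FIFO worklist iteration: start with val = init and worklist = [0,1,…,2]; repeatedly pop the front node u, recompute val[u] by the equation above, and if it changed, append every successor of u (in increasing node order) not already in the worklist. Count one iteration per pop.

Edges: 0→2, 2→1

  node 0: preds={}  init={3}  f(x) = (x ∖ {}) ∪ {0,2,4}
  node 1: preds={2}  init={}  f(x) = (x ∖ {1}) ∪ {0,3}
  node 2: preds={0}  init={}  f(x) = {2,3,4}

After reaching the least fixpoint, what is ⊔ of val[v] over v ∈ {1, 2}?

Worklist (4 pops):
  #1 pop 0: in={} → {0,2,3,4} (was {3}); enqueue []
  #2 pop 1: in={} → {0,3} (was {}); enqueue []
  #3 pop 2: in={0,2,3,4} → {2,3,4} (was {}); enqueue [1]
  #4 pop 1: in={2,3,4} → {0,2,3,4} (was {0,3}); enqueue []

Fixpoint:
  val[0] = {0,2,3,4}
  val[1] = {0,2,3,4}
  val[2] = {2,3,4}

{0,2,3,4}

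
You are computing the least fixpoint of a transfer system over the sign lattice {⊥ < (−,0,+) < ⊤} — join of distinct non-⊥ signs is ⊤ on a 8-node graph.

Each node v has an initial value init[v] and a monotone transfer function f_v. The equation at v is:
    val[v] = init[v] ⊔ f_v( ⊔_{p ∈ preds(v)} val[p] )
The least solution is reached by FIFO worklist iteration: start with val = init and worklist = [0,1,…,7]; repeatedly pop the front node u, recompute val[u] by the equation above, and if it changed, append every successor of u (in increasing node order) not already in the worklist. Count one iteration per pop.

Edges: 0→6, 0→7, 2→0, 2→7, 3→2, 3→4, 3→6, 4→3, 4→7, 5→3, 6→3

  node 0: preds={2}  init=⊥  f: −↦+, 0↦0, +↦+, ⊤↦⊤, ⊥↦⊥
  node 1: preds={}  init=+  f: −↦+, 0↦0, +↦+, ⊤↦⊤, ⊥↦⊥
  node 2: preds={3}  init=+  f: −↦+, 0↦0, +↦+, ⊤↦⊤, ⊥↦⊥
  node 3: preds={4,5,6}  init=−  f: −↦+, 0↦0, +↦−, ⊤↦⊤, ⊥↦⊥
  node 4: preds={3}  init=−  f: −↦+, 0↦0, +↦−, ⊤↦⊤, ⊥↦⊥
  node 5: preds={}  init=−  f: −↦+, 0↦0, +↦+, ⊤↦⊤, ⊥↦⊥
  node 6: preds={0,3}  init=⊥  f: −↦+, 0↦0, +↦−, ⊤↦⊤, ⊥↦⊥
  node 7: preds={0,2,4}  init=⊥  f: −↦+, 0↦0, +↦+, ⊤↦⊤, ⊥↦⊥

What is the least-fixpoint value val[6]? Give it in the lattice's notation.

Worklist (13 pops):
  #1 pop 0: in=+ → + (was ⊥); enqueue []
  #2 pop 1: in=⊥ → + (no change)
  #3 pop 2: in=− → + (no change)
  #4 pop 3: in=− → ⊤ (was −); enqueue [2]
  #5 pop 4: in=⊤ → ⊤ (was −); enqueue [3]
  #6 pop 5: in=⊥ → − (no change)
  #7 pop 6: in=⊤ → ⊤ (was ⊥); enqueue []
  #8 pop 7: in=⊤ → ⊤ (was ⊥); enqueue []
  #9 pop 2: in=⊤ → ⊤ (was +); enqueue [0,7]
  #10 pop 3: in=⊤ → ⊤ (no change)
  #11 pop 0: in=⊤ → ⊤ (was +); enqueue [6]
  #12 pop 7: in=⊤ → ⊤ (no change)
  #13 pop 6: in=⊤ → ⊤ (no change)

Fixpoint:
  val[0] = ⊤
  val[1] = +
  val[2] = ⊤
  val[3] = ⊤
  val[4] = ⊤
  val[5] = −
  val[6] = ⊤
  val[7] = ⊤

⊤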